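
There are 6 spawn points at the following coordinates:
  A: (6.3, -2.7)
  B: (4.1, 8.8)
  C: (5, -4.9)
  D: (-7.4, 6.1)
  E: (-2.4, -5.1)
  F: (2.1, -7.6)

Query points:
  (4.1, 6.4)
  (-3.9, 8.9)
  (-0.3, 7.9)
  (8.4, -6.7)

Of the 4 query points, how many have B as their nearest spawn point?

(4.1, 6.4) — d² to each: A:87.65, B:5.76, C:128.5, D:132.34, E:174.5, F:200 → nearest is B
(-3.9, 8.9) — d² to each: A:238.6, B:64.01, C:269.65, D:20.09, E:198.25, F:308.25 → nearest is D
(-0.3, 7.9) — d² to each: A:155.92, B:20.17, C:191.93, D:53.65, E:173.41, F:246.01 → nearest is B
(8.4, -6.7) — d² to each: A:20.41, B:258.74, C:14.8, D:413.48, E:119.2, F:40.5 → nearest is C
2 of the 4 points have B as nearest.

2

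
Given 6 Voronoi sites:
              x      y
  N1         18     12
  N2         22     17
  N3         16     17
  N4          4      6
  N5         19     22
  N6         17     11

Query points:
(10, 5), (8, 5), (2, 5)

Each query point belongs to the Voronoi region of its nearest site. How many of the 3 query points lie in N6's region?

0

(10, 5) — d² to each: N1:113, N2:288, N3:180, N4:37, N5:370, N6:85 → nearest is N4
(8, 5) — d² to each: N1:149, N2:340, N3:208, N4:17, N5:410, N6:117 → nearest is N4
(2, 5) — d² to each: N1:305, N2:544, N3:340, N4:5, N5:578, N6:261 → nearest is N4
0 of the 3 points have N6 as nearest.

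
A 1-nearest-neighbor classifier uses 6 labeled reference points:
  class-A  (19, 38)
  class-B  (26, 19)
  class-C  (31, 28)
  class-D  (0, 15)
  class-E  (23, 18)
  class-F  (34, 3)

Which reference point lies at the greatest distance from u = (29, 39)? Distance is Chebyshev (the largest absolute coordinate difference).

class-F

d(u, class-A) = max(10, 1) = 10
d(u, class-B) = max(3, 20) = 20
d(u, class-C) = max(2, 11) = 11
d(u, class-D) = max(29, 24) = 29
d(u, class-E) = max(6, 21) = 21
d(u, class-F) = max(5, 36) = 36
The largest is to class-F.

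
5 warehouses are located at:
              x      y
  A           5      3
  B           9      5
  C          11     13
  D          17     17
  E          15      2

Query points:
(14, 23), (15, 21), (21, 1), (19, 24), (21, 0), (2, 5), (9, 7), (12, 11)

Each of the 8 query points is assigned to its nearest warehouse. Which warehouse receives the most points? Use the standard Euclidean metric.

(14, 23) — d² to each: A:481, B:349, C:109, D:45, E:442 → nearest is D
(15, 21) — d² to each: A:424, B:292, C:80, D:20, E:361 → nearest is D
(21, 1) — d² to each: A:260, B:160, C:244, D:272, E:37 → nearest is E
(19, 24) — d² to each: A:637, B:461, C:185, D:53, E:500 → nearest is D
(21, 0) — d² to each: A:265, B:169, C:269, D:305, E:40 → nearest is E
(2, 5) — d² to each: A:13, B:49, C:145, D:369, E:178 → nearest is A
(9, 7) — d² to each: A:32, B:4, C:40, D:164, E:61 → nearest is B
(12, 11) — d² to each: A:113, B:45, C:5, D:61, E:90 → nearest is C
Tally — A:1, B:1, C:1, D:3, E:2. D captures the most (3).

D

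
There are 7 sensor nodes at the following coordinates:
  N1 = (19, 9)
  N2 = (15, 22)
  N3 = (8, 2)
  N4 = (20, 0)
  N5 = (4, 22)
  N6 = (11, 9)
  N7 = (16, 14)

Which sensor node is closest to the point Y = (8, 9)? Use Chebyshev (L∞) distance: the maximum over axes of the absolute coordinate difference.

N6

d(Y,N1) = max(11, 0) = 11
d(Y,N2) = max(7, 13) = 13
d(Y,N3) = max(0, 7) = 7
d(Y,N4) = max(12, 9) = 12
d(Y,N5) = max(4, 13) = 13
d(Y,N6) = max(3, 0) = 3
d(Y,N7) = max(8, 5) = 8
N6 is nearest.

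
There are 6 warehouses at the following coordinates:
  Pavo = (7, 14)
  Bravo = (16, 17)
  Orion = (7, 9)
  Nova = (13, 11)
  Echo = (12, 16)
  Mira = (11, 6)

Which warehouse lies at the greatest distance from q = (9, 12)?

Compare squared distances (the ordering matches that of the actual distances):
d²(q, Pavo) = (9−7)² + (12−14)² = 4 + 4 = 8
d²(q, Bravo) = (9−16)² + (12−17)² = 49 + 25 = 74
d²(q, Orion) = (9−7)² + (12−9)² = 4 + 9 = 13
d²(q, Nova) = (9−13)² + (12−11)² = 16 + 1 = 17
d²(q, Echo) = (9−12)² + (12−16)² = 9 + 16 = 25
d²(q, Mira) = (9−11)² + (12−6)² = 4 + 36 = 40
The largest is to Bravo.

Bravo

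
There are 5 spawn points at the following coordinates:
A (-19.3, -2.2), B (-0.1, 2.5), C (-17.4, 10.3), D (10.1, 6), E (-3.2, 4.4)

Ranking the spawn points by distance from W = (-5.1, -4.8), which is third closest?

A

Since √ is increasing, it suffices to compare squared distances:
|WA|² = (-5.1−(-19.3))² + (-4.8−(-2.2))² = 201.64 + 6.76 = 208.4
|WB|² = (-5.1−(-0.1))² + (-4.8−2.5)² = 25 + 53.29 = 78.29
|WC|² = (-5.1−(-17.4))² + (-4.8−10.3)² = 151.29 + 228.01 = 379.3
|WD|² = (-5.1−10.1)² + (-4.8−6)² = 231.04 + 116.64 = 347.68
|WE|² = (-5.1−(-3.2))² + (-4.8−4.4)² = 3.61 + 84.64 = 88.25
Sorted ascending: B, E, A, D, … — the third-nearest is A.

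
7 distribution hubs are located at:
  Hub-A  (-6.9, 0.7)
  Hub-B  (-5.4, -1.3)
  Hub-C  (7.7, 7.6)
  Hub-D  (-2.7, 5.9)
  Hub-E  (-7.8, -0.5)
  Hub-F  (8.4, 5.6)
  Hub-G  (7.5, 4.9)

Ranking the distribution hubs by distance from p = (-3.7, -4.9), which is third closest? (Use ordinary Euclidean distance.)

Hub-A

Since √ is increasing, it suffices to compare squared distances:
d²(p, Hub-A) = (-3.7−(-6.9))² + (-4.9−0.7)² = 10.24 + 31.36 = 41.6
d²(p, Hub-B) = (-3.7−(-5.4))² + (-4.9−(-1.3))² = 2.89 + 12.96 = 15.85
d²(p, Hub-C) = (-3.7−7.7)² + (-4.9−7.6)² = 129.96 + 156.25 = 286.21
d²(p, Hub-D) = (-3.7−(-2.7))² + (-4.9−5.9)² = 1 + 116.64 = 117.64
d²(p, Hub-E) = (-3.7−(-7.8))² + (-4.9−(-0.5))² = 16.81 + 19.36 = 36.17
d²(p, Hub-F) = (-3.7−8.4)² + (-4.9−5.6)² = 146.41 + 110.25 = 256.66
d²(p, Hub-G) = (-3.7−7.5)² + (-4.9−4.9)² = 125.44 + 96.04 = 221.48
Sorted ascending: Hub-B, Hub-E, Hub-A, Hub-D, … — the third-nearest is Hub-A.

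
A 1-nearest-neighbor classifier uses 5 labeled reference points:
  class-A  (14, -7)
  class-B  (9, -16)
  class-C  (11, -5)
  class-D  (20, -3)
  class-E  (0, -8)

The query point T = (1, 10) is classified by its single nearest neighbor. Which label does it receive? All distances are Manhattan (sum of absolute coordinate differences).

class-E

d(T, class-A) = |1−14| + |10−(-7)| = 13 + 17 = 30
d(T, class-B) = |1−9| + |10−(-16)| = 8 + 26 = 34
d(T, class-C) = |1−11| + |10−(-5)| = 10 + 15 = 25
d(T, class-D) = |1−20| + |10−(-3)| = 19 + 13 = 32
d(T, class-E) = |1−0| + |10−(-8)| = 1 + 18 = 19
The smallest is to class-E, so T lies in the Voronoi region of class-E.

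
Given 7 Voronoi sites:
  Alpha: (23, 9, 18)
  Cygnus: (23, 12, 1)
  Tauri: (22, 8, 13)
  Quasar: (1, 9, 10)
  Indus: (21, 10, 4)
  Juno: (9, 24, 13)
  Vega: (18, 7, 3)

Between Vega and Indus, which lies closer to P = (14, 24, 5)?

Compare squared distances:
d²(P, Vega) = (14−18)² + (24−7)² + (5−3)² = 16 + 289 + 4 = 309
d²(P, Indus) = (14−21)² + (24−10)² + (5−4)² = 49 + 196 + 1 = 246
309 > 246, so Indus is closer.

Indus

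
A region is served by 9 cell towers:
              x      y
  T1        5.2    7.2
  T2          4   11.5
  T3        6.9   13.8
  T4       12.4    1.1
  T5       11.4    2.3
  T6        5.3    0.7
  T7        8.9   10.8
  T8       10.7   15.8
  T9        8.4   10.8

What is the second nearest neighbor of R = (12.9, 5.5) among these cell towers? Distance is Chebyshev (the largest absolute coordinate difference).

T4

d(R,T1) = max(7.7, 1.7) = 7.7
d(R,T2) = max(8.9, 6) = 8.9
d(R,T3) = max(6, 8.3) = 8.3
d(R,T4) = max(0.5, 4.4) = 4.4
d(R,T5) = max(1.5, 3.2) = 3.2
d(R,T6) = max(7.6, 4.8) = 7.6
d(R,T7) = max(4, 5.3) = 5.3
d(R,T8) = max(2.2, 10.3) = 10.3
d(R,T9) = max(4.5, 5.3) = 5.3
Sorted ascending: T5, T4, T7, … — the second-nearest is T4.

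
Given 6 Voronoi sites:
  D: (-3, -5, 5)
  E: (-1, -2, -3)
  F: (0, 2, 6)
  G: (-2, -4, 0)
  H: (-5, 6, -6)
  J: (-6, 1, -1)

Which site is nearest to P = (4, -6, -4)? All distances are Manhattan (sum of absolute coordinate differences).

d(P,D) = |4−(-3)| + |-6−(-5)| + |-4−5| = 7 + 1 + 9 = 17
d(P,E) = |4−(-1)| + |-6−(-2)| + |-4−(-3)| = 5 + 4 + 1 = 10
d(P,F) = |4−0| + |-6−2| + |-4−6| = 4 + 8 + 10 = 22
d(P,G) = |4−(-2)| + |-6−(-4)| + |-4−0| = 6 + 2 + 4 = 12
d(P,H) = |4−(-5)| + |-6−6| + |-4−(-6)| = 9 + 12 + 2 = 23
d(P,J) = |4−(-6)| + |-6−1| + |-4−(-1)| = 10 + 7 + 3 = 20
The smallest is to E, so P lies in the Voronoi region of E.

E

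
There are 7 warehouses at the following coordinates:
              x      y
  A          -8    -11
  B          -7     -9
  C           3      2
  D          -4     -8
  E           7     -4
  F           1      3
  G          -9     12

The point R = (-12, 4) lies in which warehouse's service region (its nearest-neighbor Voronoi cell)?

Since √ is increasing, it suffices to compare squared distances:
|RA|² = 16 + 225 = 241
|RB|² = 25 + 169 = 194
|RC|² = 225 + 4 = 229
|RD|² = 64 + 144 = 208
|RE|² = 361 + 64 = 425
|RF|² = 169 + 1 = 170
|RG|² = 9 + 64 = 73
G is nearest.

G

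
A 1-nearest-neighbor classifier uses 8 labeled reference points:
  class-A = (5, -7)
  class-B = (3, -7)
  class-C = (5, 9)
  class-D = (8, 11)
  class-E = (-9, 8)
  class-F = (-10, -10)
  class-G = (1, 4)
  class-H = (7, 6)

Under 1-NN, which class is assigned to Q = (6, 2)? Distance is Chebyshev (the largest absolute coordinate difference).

class-H

d(Q, class-A) = max(1, 9) = 9
d(Q, class-B) = max(3, 9) = 9
d(Q, class-C) = max(1, 7) = 7
d(Q, class-D) = max(2, 9) = 9
d(Q, class-E) = max(15, 6) = 15
d(Q, class-F) = max(16, 12) = 16
d(Q, class-G) = max(5, 2) = 5
d(Q, class-H) = max(1, 4) = 4
Minimum is at class-H.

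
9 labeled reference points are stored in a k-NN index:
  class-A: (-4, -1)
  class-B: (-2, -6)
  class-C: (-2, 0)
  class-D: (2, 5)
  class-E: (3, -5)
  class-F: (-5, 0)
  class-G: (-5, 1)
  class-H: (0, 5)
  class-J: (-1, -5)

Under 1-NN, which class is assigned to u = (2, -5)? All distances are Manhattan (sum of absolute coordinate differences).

d(u, class-A) = 6 + 4 = 10
d(u, class-B) = 4 + 1 = 5
d(u, class-C) = 4 + 5 = 9
d(u, class-D) = 0 + 10 = 10
d(u, class-E) = 1 + 0 = 1
d(u, class-F) = 7 + 5 = 12
d(u, class-G) = 7 + 6 = 13
d(u, class-H) = 2 + 10 = 12
d(u, class-J) = 3 + 0 = 3
The smallest is to class-E, so u lies in the Voronoi region of class-E.

class-E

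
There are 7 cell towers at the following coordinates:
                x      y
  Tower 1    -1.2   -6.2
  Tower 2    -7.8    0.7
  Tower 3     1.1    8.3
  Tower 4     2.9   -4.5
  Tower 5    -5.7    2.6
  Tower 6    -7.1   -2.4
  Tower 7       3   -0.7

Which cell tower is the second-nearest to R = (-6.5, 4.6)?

Tower 2

Squared Euclidean distances:
d²(R, Tower 1) = (-6.5−(-1.2))² + (4.6−(-6.2))² = 28.09 + 116.64 = 144.73
d²(R, Tower 2) = (-6.5−(-7.8))² + (4.6−0.7)² = 1.69 + 15.21 = 16.9
d²(R, Tower 3) = (-6.5−1.1)² + (4.6−8.3)² = 57.76 + 13.69 = 71.45
d²(R, Tower 4) = (-6.5−2.9)² + (4.6−(-4.5))² = 88.36 + 82.81 = 171.17
d²(R, Tower 5) = (-6.5−(-5.7))² + (4.6−2.6)² = 0.64 + 4 = 4.64
d²(R, Tower 6) = (-6.5−(-7.1))² + (4.6−(-2.4))² = 0.36 + 49 = 49.36
d²(R, Tower 7) = (-6.5−3)² + (4.6−(-0.7))² = 90.25 + 28.09 = 118.34
Sorted ascending: Tower 5, Tower 2, Tower 6, … — the second-nearest is Tower 2.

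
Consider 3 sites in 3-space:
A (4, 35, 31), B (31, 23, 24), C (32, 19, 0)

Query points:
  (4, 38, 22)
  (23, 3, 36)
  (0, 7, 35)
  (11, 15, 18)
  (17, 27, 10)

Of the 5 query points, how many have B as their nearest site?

(4, 38, 22) — d² to each: A:90, B:958, C:1629 → nearest is A
(23, 3, 36) — d² to each: A:1410, B:608, C:1633 → nearest is B
(0, 7, 35) — d² to each: A:816, B:1338, C:2393 → nearest is A
(11, 15, 18) — d² to each: A:618, B:500, C:781 → nearest is B
(17, 27, 10) — d² to each: A:674, B:408, C:389 → nearest is C
2 of the 5 points have B as nearest.

2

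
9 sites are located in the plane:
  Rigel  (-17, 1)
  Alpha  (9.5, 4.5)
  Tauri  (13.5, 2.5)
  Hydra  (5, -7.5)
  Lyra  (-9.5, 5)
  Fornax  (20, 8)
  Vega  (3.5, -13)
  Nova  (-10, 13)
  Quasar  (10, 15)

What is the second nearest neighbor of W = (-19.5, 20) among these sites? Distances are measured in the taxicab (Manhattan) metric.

d(W, Rigel) = 2.5 + 19 = 21.5
d(W, Alpha) = 29 + 15.5 = 44.5
d(W, Tauri) = 33 + 17.5 = 50.5
d(W, Hydra) = 24.5 + 27.5 = 52
d(W, Lyra) = 10 + 15 = 25
d(W, Fornax) = 39.5 + 12 = 51.5
d(W, Vega) = 23 + 33 = 56
d(W, Nova) = 9.5 + 7 = 16.5
d(W, Quasar) = 29.5 + 5 = 34.5
Sorted ascending: Nova, Rigel, Lyra, … — the second-nearest is Rigel.

Rigel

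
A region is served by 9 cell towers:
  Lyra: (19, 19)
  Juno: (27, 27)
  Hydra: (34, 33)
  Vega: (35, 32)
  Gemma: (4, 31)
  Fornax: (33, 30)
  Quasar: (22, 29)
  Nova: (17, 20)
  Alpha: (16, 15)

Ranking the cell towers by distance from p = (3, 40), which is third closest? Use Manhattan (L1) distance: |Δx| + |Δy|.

Nova

d(p, Lyra) = 16 + 21 = 37
d(p, Juno) = 24 + 13 = 37
d(p, Hydra) = 31 + 7 = 38
d(p, Vega) = 32 + 8 = 40
d(p, Gemma) = 1 + 9 = 10
d(p, Fornax) = 30 + 10 = 40
d(p, Quasar) = 19 + 11 = 30
d(p, Nova) = 14 + 20 = 34
d(p, Alpha) = 13 + 25 = 38
Sorted ascending: Gemma, Quasar, Nova, Lyra, … — the third-nearest is Nova.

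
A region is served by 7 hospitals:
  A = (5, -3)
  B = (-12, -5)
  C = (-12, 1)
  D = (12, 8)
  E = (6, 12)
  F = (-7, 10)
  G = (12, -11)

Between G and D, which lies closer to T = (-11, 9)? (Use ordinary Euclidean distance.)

Compare squared distances:
|TG|² = (-11−12)² + (9−(-11))² = 529 + 400 = 929
|TD|² = (-11−12)² + (9−8)² = 529 + 1 = 530
929 > 530, so D is closer.

D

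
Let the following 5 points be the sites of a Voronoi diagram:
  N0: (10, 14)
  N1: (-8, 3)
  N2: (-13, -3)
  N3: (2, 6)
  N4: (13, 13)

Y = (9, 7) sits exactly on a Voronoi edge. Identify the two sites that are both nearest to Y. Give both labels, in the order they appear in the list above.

N0 and N3

Squared distances from Y to each site:
|YN0|² = (9−10)² + (7−14)² = 1 + 49 = 50
|YN1|² = (9−(-8))² + (7−3)² = 289 + 16 = 305
|YN2|² = (9−(-13))² + (7−(-3))² = 484 + 100 = 584
|YN3|² = (9−2)² + (7−6)² = 49 + 1 = 50
|YN4|² = (9−13)² + (7−13)² = 16 + 36 = 52
Y is equidistant from N0 and N3 (both at squared distance 50), and every other site is strictly farther — so Y lies on the N0–N3 Voronoi edge.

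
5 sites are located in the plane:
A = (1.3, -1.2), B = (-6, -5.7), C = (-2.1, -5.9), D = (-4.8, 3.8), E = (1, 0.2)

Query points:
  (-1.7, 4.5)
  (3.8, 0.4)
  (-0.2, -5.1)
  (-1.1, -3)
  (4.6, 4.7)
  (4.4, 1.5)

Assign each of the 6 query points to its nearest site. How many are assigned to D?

1

(-1.7, 4.5) — d² to each: A:41.49, B:122.53, C:108.32, D:10.1, E:25.78 → nearest is D
(3.8, 0.4) — d² to each: A:8.81, B:133.25, C:74.5, D:85.52, E:7.88 → nearest is E
(-0.2, -5.1) — d² to each: A:17.46, B:34, C:4.25, D:100.37, E:29.53 → nearest is C
(-1.1, -3) — d² to each: A:9, B:31.3, C:9.41, D:59.93, E:14.65 → nearest is A
(4.6, 4.7) — d² to each: A:45.7, B:220.52, C:157.25, D:89.17, E:33.21 → nearest is E
(4.4, 1.5) — d² to each: A:16.9, B:160, C:97.01, D:89.93, E:13.25 → nearest is E
1 of the 6 points has D as nearest.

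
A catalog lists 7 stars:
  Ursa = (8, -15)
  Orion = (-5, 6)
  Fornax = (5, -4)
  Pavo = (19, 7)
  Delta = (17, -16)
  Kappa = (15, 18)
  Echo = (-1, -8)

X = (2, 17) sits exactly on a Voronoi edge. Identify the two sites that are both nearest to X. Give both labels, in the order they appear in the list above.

Squared distances from X to each site:
d²(X, Ursa) = (2−8)² + (17−(-15))² = 36 + 1024 = 1060
d²(X, Orion) = (2−(-5))² + (17−6)² = 49 + 121 = 170
d²(X, Fornax) = (2−5)² + (17−(-4))² = 9 + 441 = 450
d²(X, Pavo) = (2−19)² + (17−7)² = 289 + 100 = 389
d²(X, Delta) = (2−17)² + (17−(-16))² = 225 + 1089 = 1314
d²(X, Kappa) = (2−15)² + (17−18)² = 169 + 1 = 170
d²(X, Echo) = (2−(-1))² + (17−(-8))² = 9 + 625 = 634
X is equidistant from Orion and Kappa (both at squared distance 170), and every other site is strictly farther — so X lies on the Orion–Kappa Voronoi edge.

Orion and Kappa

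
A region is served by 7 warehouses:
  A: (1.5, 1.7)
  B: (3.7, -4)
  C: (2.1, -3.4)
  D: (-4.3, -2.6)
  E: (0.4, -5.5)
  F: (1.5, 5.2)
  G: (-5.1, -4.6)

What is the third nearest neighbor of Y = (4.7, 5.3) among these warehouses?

C

Squared Euclidean distances:
|YA|² = (4.7−1.5)² + (5.3−1.7)² = 10.24 + 12.96 = 23.2
|YB|² = (4.7−3.7)² + (5.3−(-4))² = 1 + 86.49 = 87.49
|YC|² = (4.7−2.1)² + (5.3−(-3.4))² = 6.76 + 75.69 = 82.45
|YD|² = (4.7−(-4.3))² + (5.3−(-2.6))² = 81 + 62.41 = 143.41
|YE|² = (4.7−0.4)² + (5.3−(-5.5))² = 18.49 + 116.64 = 135.13
|YF|² = (4.7−1.5)² + (5.3−5.2)² = 10.24 + 0.01 = 10.25
|YG|² = (4.7−(-5.1))² + (5.3−(-4.6))² = 96.04 + 98.01 = 194.05
Sorted ascending: F, A, C, B, … — the third-nearest is C.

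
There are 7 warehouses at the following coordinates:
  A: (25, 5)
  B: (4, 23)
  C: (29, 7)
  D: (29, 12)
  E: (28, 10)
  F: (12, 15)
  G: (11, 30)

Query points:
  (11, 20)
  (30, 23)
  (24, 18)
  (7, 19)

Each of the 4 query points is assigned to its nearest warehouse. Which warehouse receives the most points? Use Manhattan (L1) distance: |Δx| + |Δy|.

(11, 20) — d to each: A:29, B:10, C:31, D:26, E:27, F:6, G:10 → nearest is F
(30, 23) — d to each: A:23, B:26, C:17, D:12, E:15, F:26, G:26 → nearest is D
(24, 18) — d to each: A:14, B:25, C:16, D:11, E:12, F:15, G:25 → nearest is D
(7, 19) — d to each: A:32, B:7, C:34, D:29, E:30, F:9, G:15 → nearest is B
Tally — B:1, D:2, F:1. D captures the most (2).

D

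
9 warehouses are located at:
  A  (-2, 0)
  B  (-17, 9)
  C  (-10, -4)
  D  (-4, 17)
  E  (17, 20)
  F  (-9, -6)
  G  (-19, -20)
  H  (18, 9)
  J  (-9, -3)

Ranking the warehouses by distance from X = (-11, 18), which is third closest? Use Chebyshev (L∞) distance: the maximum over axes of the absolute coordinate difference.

A

d(X,A) = max(9, 18) = 18
d(X,B) = max(6, 9) = 9
d(X,C) = max(1, 22) = 22
d(X,D) = max(7, 1) = 7
d(X,E) = max(28, 2) = 28
d(X,F) = max(2, 24) = 24
d(X,G) = max(8, 38) = 38
d(X,H) = max(29, 9) = 29
d(X,J) = max(2, 21) = 21
Sorted ascending: D, B, A, J, … — the third-nearest is A.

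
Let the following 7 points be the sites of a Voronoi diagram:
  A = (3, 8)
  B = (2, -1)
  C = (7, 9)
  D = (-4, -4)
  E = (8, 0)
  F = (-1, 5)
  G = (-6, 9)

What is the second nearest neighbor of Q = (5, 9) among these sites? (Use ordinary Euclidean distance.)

A

Compare squared distances (the ordering matches that of the actual distances):
|QA|² = (5−3)² + (9−8)² = 4 + 1 = 5
|QB|² = (5−2)² + (9−(-1))² = 9 + 100 = 109
|QC|² = (5−7)² + (9−9)² = 4 + 0 = 4
|QD|² = (5−(-4))² + (9−(-4))² = 81 + 169 = 250
|QE|² = (5−8)² + (9−0)² = 9 + 81 = 90
|QF|² = (5−(-1))² + (9−5)² = 36 + 16 = 52
|QG|² = (5−(-6))² + (9−9)² = 121 + 0 = 121
Sorted ascending: C, A, F, … — the second-nearest is A.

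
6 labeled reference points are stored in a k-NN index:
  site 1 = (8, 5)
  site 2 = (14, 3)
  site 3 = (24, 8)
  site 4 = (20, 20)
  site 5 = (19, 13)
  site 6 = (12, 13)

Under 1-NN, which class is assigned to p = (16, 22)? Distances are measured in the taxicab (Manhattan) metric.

d(p, site 1) = |16−8| + |22−5| = 8 + 17 = 25
d(p, site 2) = |16−14| + |22−3| = 2 + 19 = 21
d(p, site 3) = |16−24| + |22−8| = 8 + 14 = 22
d(p, site 4) = |16−20| + |22−20| = 4 + 2 = 6
d(p, site 5) = |16−19| + |22−13| = 3 + 9 = 12
d(p, site 6) = |16−12| + |22−13| = 4 + 9 = 13
Minimum is at site 4.

site 4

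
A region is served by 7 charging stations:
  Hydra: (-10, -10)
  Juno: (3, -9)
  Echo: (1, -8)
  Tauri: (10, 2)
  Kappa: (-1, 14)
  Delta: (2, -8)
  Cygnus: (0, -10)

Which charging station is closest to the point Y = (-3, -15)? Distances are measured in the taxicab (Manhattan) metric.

d(Y, Hydra) = |-3−(-10)| + |-15−(-10)| = 7 + 5 = 12
d(Y, Juno) = |-3−3| + |-15−(-9)| = 6 + 6 = 12
d(Y, Echo) = |-3−1| + |-15−(-8)| = 4 + 7 = 11
d(Y, Tauri) = |-3−10| + |-15−2| = 13 + 17 = 30
d(Y, Kappa) = |-3−(-1)| + |-15−14| = 2 + 29 = 31
d(Y, Delta) = |-3−2| + |-15−(-8)| = 5 + 7 = 12
d(Y, Cygnus) = |-3−0| + |-15−(-10)| = 3 + 5 = 8
The smallest is to Cygnus, so Y lies in the Voronoi region of Cygnus.

Cygnus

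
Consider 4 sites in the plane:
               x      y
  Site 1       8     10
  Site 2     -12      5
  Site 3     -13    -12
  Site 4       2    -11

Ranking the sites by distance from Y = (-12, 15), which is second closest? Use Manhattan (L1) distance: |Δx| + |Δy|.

Site 1

d(Y, Site 1) = 20 + 5 = 25
d(Y, Site 2) = 0 + 10 = 10
d(Y, Site 3) = 1 + 27 = 28
d(Y, Site 4) = 14 + 26 = 40
Sorted ascending: Site 2, Site 1, Site 3, … — the second-nearest is Site 1.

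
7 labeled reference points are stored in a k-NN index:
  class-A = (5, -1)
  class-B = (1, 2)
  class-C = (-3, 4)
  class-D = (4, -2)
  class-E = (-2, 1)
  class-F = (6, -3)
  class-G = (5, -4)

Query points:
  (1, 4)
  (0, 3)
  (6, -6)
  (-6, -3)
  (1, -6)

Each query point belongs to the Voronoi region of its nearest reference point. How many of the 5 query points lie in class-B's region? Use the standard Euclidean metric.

(1, 4) — d² to each: class-A:41, class-B:4, class-C:16, class-D:45, class-E:18, class-F:74, class-G:80 → nearest is class-B
(0, 3) — d² to each: class-A:41, class-B:2, class-C:10, class-D:41, class-E:8, class-F:72, class-G:74 → nearest is class-B
(6, -6) — d² to each: class-A:26, class-B:89, class-C:181, class-D:20, class-E:113, class-F:9, class-G:5 → nearest is class-G
(-6, -3) — d² to each: class-A:125, class-B:74, class-C:58, class-D:101, class-E:32, class-F:144, class-G:122 → nearest is class-E
(1, -6) — d² to each: class-A:41, class-B:64, class-C:116, class-D:25, class-E:58, class-F:34, class-G:20 → nearest is class-G
2 of the 5 points have class-B as nearest.

2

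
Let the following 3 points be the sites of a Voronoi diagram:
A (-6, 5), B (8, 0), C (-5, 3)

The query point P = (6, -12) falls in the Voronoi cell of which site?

Squared Euclidean distances:
|PA|² = (6−(-6))² + (-12−5)² = 144 + 289 = 433
|PB|² = (6−8)² + (-12−0)² = 4 + 144 = 148
|PC|² = (6−(-5))² + (-12−3)² = 121 + 225 = 346
Minimum is at B.

B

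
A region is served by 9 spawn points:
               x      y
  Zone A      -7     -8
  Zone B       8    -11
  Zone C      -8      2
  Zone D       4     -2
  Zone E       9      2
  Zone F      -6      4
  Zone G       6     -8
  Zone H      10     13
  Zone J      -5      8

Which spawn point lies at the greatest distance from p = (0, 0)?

Zone H

Since √ is increasing, it suffices to compare squared distances:
d²(p, Zone A) = (0−(-7))² + (0−(-8))² = 49 + 64 = 113
d²(p, Zone B) = (0−8)² + (0−(-11))² = 64 + 121 = 185
d²(p, Zone C) = (0−(-8))² + (0−2)² = 64 + 4 = 68
d²(p, Zone D) = (0−4)² + (0−(-2))² = 16 + 4 = 20
d²(p, Zone E) = (0−9)² + (0−2)² = 81 + 4 = 85
d²(p, Zone F) = (0−(-6))² + (0−4)² = 36 + 16 = 52
d²(p, Zone G) = (0−6)² + (0−(-8))² = 36 + 64 = 100
d²(p, Zone H) = (0−10)² + (0−13)² = 100 + 169 = 269
d²(p, Zone J) = (0−(-5))² + (0−8)² = 25 + 64 = 89
The largest is to Zone H.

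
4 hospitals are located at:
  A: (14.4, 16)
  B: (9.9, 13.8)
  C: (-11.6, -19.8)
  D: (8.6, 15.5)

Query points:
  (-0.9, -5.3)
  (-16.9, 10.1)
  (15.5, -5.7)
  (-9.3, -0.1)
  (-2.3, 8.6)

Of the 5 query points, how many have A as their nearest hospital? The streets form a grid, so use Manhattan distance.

(-0.9, -5.3) — d to each: A:36.6, B:29.9, C:25.2, D:30.3 → nearest is C
(-16.9, 10.1) — d to each: A:37.2, B:30.5, C:35.2, D:30.9 → nearest is B
(15.5, -5.7) — d to each: A:22.8, B:25.1, C:41.2, D:28.1 → nearest is A
(-9.3, -0.1) — d to each: A:39.8, B:33.1, C:22, D:33.5 → nearest is C
(-2.3, 8.6) — d to each: A:24.1, B:17.4, C:37.7, D:17.8 → nearest is B
1 of the 5 points has A as nearest.

1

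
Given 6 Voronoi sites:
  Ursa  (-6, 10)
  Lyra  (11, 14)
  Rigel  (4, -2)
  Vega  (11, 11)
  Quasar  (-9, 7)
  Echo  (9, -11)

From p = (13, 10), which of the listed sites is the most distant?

Quasar

Squared Euclidean distances:
d²(p, Ursa) = 361 + 0 = 361
d²(p, Lyra) = 4 + 16 = 20
d²(p, Rigel) = 81 + 144 = 225
d²(p, Vega) = 4 + 1 = 5
d²(p, Quasar) = 484 + 9 = 493
d²(p, Echo) = 16 + 441 = 457
The largest is to Quasar.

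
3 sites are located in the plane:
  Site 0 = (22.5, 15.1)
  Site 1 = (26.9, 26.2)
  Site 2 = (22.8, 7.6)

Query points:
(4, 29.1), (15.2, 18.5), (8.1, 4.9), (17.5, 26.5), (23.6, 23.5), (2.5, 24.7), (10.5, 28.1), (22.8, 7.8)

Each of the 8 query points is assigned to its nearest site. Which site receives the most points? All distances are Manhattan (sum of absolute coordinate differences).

Site 1

(4, 29.1) — d to each: Site 0:32.5, Site 1:25.8, Site 2:40.3 → nearest is Site 1
(15.2, 18.5) — d to each: Site 0:10.7, Site 1:19.4, Site 2:18.5 → nearest is Site 0
(8.1, 4.9) — d to each: Site 0:24.6, Site 1:40.1, Site 2:17.4 → nearest is Site 2
(17.5, 26.5) — d to each: Site 0:16.4, Site 1:9.7, Site 2:24.2 → nearest is Site 1
(23.6, 23.5) — d to each: Site 0:9.5, Site 1:6, Site 2:16.7 → nearest is Site 1
(2.5, 24.7) — d to each: Site 0:29.6, Site 1:25.9, Site 2:37.4 → nearest is Site 1
(10.5, 28.1) — d to each: Site 0:25, Site 1:18.3, Site 2:32.8 → nearest is Site 1
(22.8, 7.8) — d to each: Site 0:7.6, Site 1:22.5, Site 2:0.2 → nearest is Site 2
Tally — Site 0:1, Site 1:5, Site 2:2. Site 1 captures the most (5).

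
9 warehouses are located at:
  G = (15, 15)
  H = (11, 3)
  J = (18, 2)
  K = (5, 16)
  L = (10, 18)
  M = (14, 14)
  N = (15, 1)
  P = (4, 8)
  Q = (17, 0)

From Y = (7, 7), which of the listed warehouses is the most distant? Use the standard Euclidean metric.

Squared Euclidean distances:
|YG|² = (7−15)² + (7−15)² = 64 + 64 = 128
|YH|² = (7−11)² + (7−3)² = 16 + 16 = 32
|YJ|² = (7−18)² + (7−2)² = 121 + 25 = 146
|YK|² = (7−5)² + (7−16)² = 4 + 81 = 85
|YL|² = (7−10)² + (7−18)² = 9 + 121 = 130
|YM|² = (7−14)² + (7−14)² = 49 + 49 = 98
|YN|² = (7−15)² + (7−1)² = 64 + 36 = 100
|YP|² = (7−4)² + (7−8)² = 9 + 1 = 10
|YQ|² = (7−17)² + (7−0)² = 100 + 49 = 149
The largest is to Q.

Q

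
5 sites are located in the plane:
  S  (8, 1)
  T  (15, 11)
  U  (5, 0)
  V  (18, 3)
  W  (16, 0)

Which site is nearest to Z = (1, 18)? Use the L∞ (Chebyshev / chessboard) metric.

d(Z,S) = max(7, 17) = 17
d(Z,T) = max(14, 7) = 14
d(Z,U) = max(4, 18) = 18
d(Z,V) = max(17, 15) = 17
d(Z,W) = max(15, 18) = 18
Minimum is at T.

T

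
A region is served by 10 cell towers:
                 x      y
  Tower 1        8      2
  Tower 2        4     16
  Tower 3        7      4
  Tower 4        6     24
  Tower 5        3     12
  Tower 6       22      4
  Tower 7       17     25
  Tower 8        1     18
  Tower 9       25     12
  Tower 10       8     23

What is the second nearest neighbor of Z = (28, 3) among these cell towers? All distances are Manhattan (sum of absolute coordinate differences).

d(Z, Tower 1) = |28−8| + |3−2| = 20 + 1 = 21
d(Z, Tower 2) = |28−4| + |3−16| = 24 + 13 = 37
d(Z, Tower 3) = |28−7| + |3−4| = 21 + 1 = 22
d(Z, Tower 4) = |28−6| + |3−24| = 22 + 21 = 43
d(Z, Tower 5) = |28−3| + |3−12| = 25 + 9 = 34
d(Z, Tower 6) = |28−22| + |3−4| = 6 + 1 = 7
d(Z, Tower 7) = |28−17| + |3−25| = 11 + 22 = 33
d(Z, Tower 8) = |28−1| + |3−18| = 27 + 15 = 42
d(Z, Tower 9) = |28−25| + |3−12| = 3 + 9 = 12
d(Z, Tower 10) = |28−8| + |3−23| = 20 + 20 = 40
Sorted ascending: Tower 6, Tower 9, Tower 1, … — the second-nearest is Tower 9.

Tower 9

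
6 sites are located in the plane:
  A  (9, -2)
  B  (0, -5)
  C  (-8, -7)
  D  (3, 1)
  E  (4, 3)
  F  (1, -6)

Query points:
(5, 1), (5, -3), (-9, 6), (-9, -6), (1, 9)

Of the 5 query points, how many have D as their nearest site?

2

(5, 1) — d² to each: A:25, B:61, C:233, D:4, E:5, F:65 → nearest is D
(5, -3) — d² to each: A:17, B:29, C:185, D:20, E:37, F:25 → nearest is A
(-9, 6) — d² to each: A:388, B:202, C:170, D:169, E:178, F:244 → nearest is D
(-9, -6) — d² to each: A:340, B:82, C:2, D:193, E:250, F:100 → nearest is C
(1, 9) — d² to each: A:185, B:197, C:337, D:68, E:45, F:225 → nearest is E
2 of the 5 points have D as nearest.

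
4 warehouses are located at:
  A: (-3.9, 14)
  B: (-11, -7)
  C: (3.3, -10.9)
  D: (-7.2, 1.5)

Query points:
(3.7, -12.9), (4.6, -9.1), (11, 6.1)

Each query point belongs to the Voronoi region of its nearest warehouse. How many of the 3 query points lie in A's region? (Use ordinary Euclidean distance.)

(3.7, -12.9) — d² to each: A:781.37, B:250.9, C:4.16, D:326.17 → nearest is C
(4.6, -9.1) — d² to each: A:605.86, B:247.77, C:4.93, D:251.6 → nearest is C
(11, 6.1) — d² to each: A:284.42, B:655.61, C:348.29, D:352.4 → nearest is A
1 of the 3 points has A as nearest.

1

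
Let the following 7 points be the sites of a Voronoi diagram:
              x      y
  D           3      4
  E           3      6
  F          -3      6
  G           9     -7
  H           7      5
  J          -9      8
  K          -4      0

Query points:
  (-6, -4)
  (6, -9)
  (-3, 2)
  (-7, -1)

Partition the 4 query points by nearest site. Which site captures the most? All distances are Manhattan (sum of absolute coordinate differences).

(-6, -4) — d to each: D:17, E:19, F:13, G:18, H:22, J:15, K:6 → nearest is K
(6, -9) — d to each: D:16, E:18, F:24, G:5, H:15, J:32, K:19 → nearest is G
(-3, 2) — d to each: D:8, E:10, F:4, G:21, H:13, J:12, K:3 → nearest is K
(-7, -1) — d to each: D:15, E:17, F:11, G:22, H:20, J:11, K:4 → nearest is K
Tally — G:1, K:3. K captures the most (3).

K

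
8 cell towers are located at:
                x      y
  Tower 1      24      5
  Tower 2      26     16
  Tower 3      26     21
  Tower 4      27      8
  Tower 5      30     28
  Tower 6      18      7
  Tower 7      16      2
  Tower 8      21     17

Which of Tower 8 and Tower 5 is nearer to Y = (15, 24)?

Compare squared distances:
d²(Y, Tower 8) = (15−21)² + (24−17)² = 36 + 49 = 85
d²(Y, Tower 5) = (15−30)² + (24−28)² = 225 + 16 = 241
85 < 241, so Tower 8 is closer.

Tower 8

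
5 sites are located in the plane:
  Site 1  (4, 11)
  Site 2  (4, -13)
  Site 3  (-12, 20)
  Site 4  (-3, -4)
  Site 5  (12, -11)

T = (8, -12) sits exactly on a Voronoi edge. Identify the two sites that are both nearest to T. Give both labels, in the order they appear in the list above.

Site 2 and Site 5

Squared distances from T to each site:
d²(T, Site 1) = (8−4)² + (-12−11)² = 16 + 529 = 545
d²(T, Site 2) = (8−4)² + (-12−(-13))² = 16 + 1 = 17
d²(T, Site 3) = (8−(-12))² + (-12−20)² = 400 + 1024 = 1424
d²(T, Site 4) = (8−(-3))² + (-12−(-4))² = 121 + 64 = 185
d²(T, Site 5) = (8−12)² + (-12−(-11))² = 16 + 1 = 17
T is equidistant from Site 2 and Site 5 (both at squared distance 17), and every other site is strictly farther — so T lies on the Site 2–Site 5 Voronoi edge.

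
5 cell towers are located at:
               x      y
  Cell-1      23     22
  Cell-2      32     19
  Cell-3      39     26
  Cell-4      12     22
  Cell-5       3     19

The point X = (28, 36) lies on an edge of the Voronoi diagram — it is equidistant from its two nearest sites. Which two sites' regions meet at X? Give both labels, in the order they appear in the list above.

Cell-1 and Cell-3

Squared distances from X to each site:
d²(X, Cell-1) = (28−23)² + (36−22)² = 25 + 196 = 221
d²(X, Cell-2) = (28−32)² + (36−19)² = 16 + 289 = 305
d²(X, Cell-3) = (28−39)² + (36−26)² = 121 + 100 = 221
d²(X, Cell-4) = (28−12)² + (36−22)² = 256 + 196 = 452
d²(X, Cell-5) = (28−3)² + (36−19)² = 625 + 289 = 914
X is equidistant from Cell-1 and Cell-3 (both at squared distance 221), and every other site is strictly farther — so X lies on the Cell-1–Cell-3 Voronoi edge.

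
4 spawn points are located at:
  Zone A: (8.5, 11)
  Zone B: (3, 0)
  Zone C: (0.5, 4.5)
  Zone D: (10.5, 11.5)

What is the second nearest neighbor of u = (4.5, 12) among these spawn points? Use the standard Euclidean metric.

Zone D

Squared Euclidean distances:
d²(u, Zone A) = (4.5−8.5)² + (12−11)² = 16 + 1 = 17
d²(u, Zone B) = (4.5−3)² + (12−0)² = 2.25 + 144 = 146.25
d²(u, Zone C) = (4.5−0.5)² + (12−4.5)² = 16 + 56.25 = 72.25
d²(u, Zone D) = (4.5−10.5)² + (12−11.5)² = 36 + 0.25 = 36.25
Sorted ascending: Zone A, Zone D, Zone C, … — the second-nearest is Zone D.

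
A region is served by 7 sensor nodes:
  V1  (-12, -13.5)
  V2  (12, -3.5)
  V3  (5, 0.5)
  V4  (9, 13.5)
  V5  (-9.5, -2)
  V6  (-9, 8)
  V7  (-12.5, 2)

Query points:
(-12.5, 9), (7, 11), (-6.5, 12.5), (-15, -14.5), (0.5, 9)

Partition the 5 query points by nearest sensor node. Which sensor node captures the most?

V6

(-12.5, 9) — d² to each: V1:506.5, V2:756.5, V3:378.5, V4:482.5, V5:130, V6:13.25, V7:49 → nearest is V6
(7, 11) — d² to each: V1:961.25, V2:235.25, V3:114.25, V4:10.25, V5:441.25, V6:265, V7:461.25 → nearest is V4
(-6.5, 12.5) — d² to each: V1:706.25, V2:598.25, V3:276.25, V4:241.25, V5:219.25, V6:26.5, V7:146.25 → nearest is V6
(-15, -14.5) — d² to each: V1:10, V2:850, V3:625, V4:1360, V5:186.5, V6:542.25, V7:278.5 → nearest is V1
(0.5, 9) — d² to each: V1:662.5, V2:288.5, V3:92.5, V4:92.5, V5:221, V6:91.25, V7:218 → nearest is V6
Tally — V1:1, V4:1, V6:3. V6 captures the most (3).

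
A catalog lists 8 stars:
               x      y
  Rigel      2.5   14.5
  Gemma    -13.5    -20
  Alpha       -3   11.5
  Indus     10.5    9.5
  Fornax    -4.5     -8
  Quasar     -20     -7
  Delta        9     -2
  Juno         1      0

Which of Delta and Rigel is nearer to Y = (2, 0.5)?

Delta

Compare squared distances:
d²(Y, Delta) = (2−9)² + (0.5−(-2))² = 49 + 6.25 = 55.25
d²(Y, Rigel) = (2−2.5)² + (0.5−14.5)² = 0.25 + 196 = 196.25
55.25 < 196.25, so Delta is closer.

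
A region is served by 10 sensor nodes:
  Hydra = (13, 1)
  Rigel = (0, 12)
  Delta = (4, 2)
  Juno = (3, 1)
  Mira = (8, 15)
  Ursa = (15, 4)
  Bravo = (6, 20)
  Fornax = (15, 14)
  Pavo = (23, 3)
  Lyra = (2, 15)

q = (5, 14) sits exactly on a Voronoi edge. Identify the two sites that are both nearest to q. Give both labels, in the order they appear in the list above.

Mira and Lyra

Squared distances from q to each site:
d²(q, Hydra) = (5−13)² + (14−1)² = 64 + 169 = 233
d²(q, Rigel) = (5−0)² + (14−12)² = 25 + 4 = 29
d²(q, Delta) = (5−4)² + (14−2)² = 1 + 144 = 145
d²(q, Juno) = (5−3)² + (14−1)² = 4 + 169 = 173
d²(q, Mira) = (5−8)² + (14−15)² = 9 + 1 = 10
d²(q, Ursa) = (5−15)² + (14−4)² = 100 + 100 = 200
d²(q, Bravo) = (5−6)² + (14−20)² = 1 + 36 = 37
d²(q, Fornax) = (5−15)² + (14−14)² = 100 + 0 = 100
d²(q, Pavo) = (5−23)² + (14−3)² = 324 + 121 = 445
d²(q, Lyra) = (5−2)² + (14−15)² = 9 + 1 = 10
q is equidistant from Mira and Lyra (both at squared distance 10), and every other site is strictly farther — so q lies on the Mira–Lyra Voronoi edge.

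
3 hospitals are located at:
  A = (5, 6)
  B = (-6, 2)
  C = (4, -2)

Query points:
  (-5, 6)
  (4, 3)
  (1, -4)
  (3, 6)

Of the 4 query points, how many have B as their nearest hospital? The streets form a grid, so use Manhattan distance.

1

(-5, 6) — d to each: A:10, B:5, C:17 → nearest is B
(4, 3) — d to each: A:4, B:11, C:5 → nearest is A
(1, -4) — d to each: A:14, B:13, C:5 → nearest is C
(3, 6) — d to each: A:2, B:13, C:9 → nearest is A
1 of the 4 points has B as nearest.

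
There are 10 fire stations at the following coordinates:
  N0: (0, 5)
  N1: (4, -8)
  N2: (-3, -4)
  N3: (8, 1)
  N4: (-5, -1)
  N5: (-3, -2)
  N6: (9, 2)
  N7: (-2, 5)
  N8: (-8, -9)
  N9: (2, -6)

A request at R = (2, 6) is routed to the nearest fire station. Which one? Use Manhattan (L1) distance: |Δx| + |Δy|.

d(R,N0) = |2−0| + |6−5| = 2 + 1 = 3
d(R,N1) = |2−4| + |6−(-8)| = 2 + 14 = 16
d(R,N2) = |2−(-3)| + |6−(-4)| = 5 + 10 = 15
d(R,N3) = |2−8| + |6−1| = 6 + 5 = 11
d(R,N4) = |2−(-5)| + |6−(-1)| = 7 + 7 = 14
d(R,N5) = |2−(-3)| + |6−(-2)| = 5 + 8 = 13
d(R,N6) = |2−9| + |6−2| = 7 + 4 = 11
d(R,N7) = |2−(-2)| + |6−5| = 4 + 1 = 5
d(R,N8) = |2−(-8)| + |6−(-9)| = 10 + 15 = 25
d(R,N9) = |2−2| + |6−(-6)| = 0 + 12 = 12
The smallest is to N0, so R lies in the Voronoi region of N0.

N0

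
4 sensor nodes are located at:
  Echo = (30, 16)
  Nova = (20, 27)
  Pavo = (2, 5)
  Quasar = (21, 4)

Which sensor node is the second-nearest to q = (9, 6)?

Compare squared distances (the ordering matches that of the actual distances):
d²(q, Echo) = (9−30)² + (6−16)² = 441 + 100 = 541
d²(q, Nova) = (9−20)² + (6−27)² = 121 + 441 = 562
d²(q, Pavo) = (9−2)² + (6−5)² = 49 + 1 = 50
d²(q, Quasar) = (9−21)² + (6−4)² = 144 + 4 = 148
Sorted ascending: Pavo, Quasar, Echo, … — the second-nearest is Quasar.

Quasar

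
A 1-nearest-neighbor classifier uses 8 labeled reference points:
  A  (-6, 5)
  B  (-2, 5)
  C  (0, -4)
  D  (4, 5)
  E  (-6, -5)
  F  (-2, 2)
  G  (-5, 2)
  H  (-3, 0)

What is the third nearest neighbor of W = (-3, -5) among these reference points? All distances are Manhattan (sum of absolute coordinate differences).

H

d(W,A) = |-3−(-6)| + |-5−5| = 3 + 10 = 13
d(W,B) = |-3−(-2)| + |-5−5| = 1 + 10 = 11
d(W,C) = |-3−0| + |-5−(-4)| = 3 + 1 = 4
d(W,D) = |-3−4| + |-5−5| = 7 + 10 = 17
d(W,E) = |-3−(-6)| + |-5−(-5)| = 3 + 0 = 3
d(W,F) = |-3−(-2)| + |-5−2| = 1 + 7 = 8
d(W,G) = |-3−(-5)| + |-5−2| = 2 + 7 = 9
d(W,H) = |-3−(-3)| + |-5−0| = 0 + 5 = 5
Sorted ascending: E, C, H, F, … — the third-nearest is H.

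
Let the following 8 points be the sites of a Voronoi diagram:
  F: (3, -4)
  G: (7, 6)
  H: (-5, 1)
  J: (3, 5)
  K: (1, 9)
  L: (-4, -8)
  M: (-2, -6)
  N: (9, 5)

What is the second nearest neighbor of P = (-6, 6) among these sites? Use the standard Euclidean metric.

Since √ is increasing, it suffices to compare squared distances:
|PF|² = 81 + 100 = 181
|PG|² = 169 + 0 = 169
|PH|² = 1 + 25 = 26
|PJ|² = 81 + 1 = 82
|PK|² = 49 + 9 = 58
|PL|² = 4 + 196 = 200
|PM|² = 16 + 144 = 160
|PN|² = 225 + 1 = 226
Sorted ascending: H, K, J, … — the second-nearest is K.

K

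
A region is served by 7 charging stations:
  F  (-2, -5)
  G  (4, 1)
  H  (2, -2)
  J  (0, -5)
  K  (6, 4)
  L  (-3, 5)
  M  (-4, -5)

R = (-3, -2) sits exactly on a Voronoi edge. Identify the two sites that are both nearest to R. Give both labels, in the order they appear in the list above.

F and M

Squared distances from R to each site:
|RF|² = (-3−(-2))² + (-2−(-5))² = 1 + 9 = 10
|RG|² = (-3−4)² + (-2−1)² = 49 + 9 = 58
|RH|² = (-3−2)² + (-2−(-2))² = 25 + 0 = 25
|RJ|² = (-3−0)² + (-2−(-5))² = 9 + 9 = 18
|RK|² = (-3−6)² + (-2−4)² = 81 + 36 = 117
|RL|² = (-3−(-3))² + (-2−5)² = 0 + 49 = 49
|RM|² = (-3−(-4))² + (-2−(-5))² = 1 + 9 = 10
R is equidistant from F and M (both at squared distance 10), and every other site is strictly farther — so R lies on the F–M Voronoi edge.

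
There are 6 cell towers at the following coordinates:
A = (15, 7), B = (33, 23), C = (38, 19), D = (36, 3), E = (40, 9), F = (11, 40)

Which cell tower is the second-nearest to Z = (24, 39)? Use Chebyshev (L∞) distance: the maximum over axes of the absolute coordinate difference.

d(Z,A) = max(9, 32) = 32
d(Z,B) = max(9, 16) = 16
d(Z,C) = max(14, 20) = 20
d(Z,D) = max(12, 36) = 36
d(Z,E) = max(16, 30) = 30
d(Z,F) = max(13, 1) = 13
Sorted ascending: F, B, C, … — the second-nearest is B.

B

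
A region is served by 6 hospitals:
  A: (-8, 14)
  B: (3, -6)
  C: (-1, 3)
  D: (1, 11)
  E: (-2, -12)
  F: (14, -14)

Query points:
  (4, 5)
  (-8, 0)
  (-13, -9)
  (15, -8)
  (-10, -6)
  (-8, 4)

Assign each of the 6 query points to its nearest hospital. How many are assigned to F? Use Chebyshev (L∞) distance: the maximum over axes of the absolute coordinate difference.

(4, 5) — d to each: A:12, B:11, C:5, D:6, E:17, F:19 → nearest is C
(-8, 0) — d to each: A:14, B:11, C:7, D:11, E:12, F:22 → nearest is C
(-13, -9) — d to each: A:23, B:16, C:12, D:20, E:11, F:27 → nearest is E
(15, -8) — d to each: A:23, B:12, C:16, D:19, E:17, F:6 → nearest is F
(-10, -6) — d to each: A:20, B:13, C:9, D:17, E:8, F:24 → nearest is E
(-8, 4) — d to each: A:10, B:11, C:7, D:9, E:16, F:22 → nearest is C
1 of the 6 points has F as nearest.

1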